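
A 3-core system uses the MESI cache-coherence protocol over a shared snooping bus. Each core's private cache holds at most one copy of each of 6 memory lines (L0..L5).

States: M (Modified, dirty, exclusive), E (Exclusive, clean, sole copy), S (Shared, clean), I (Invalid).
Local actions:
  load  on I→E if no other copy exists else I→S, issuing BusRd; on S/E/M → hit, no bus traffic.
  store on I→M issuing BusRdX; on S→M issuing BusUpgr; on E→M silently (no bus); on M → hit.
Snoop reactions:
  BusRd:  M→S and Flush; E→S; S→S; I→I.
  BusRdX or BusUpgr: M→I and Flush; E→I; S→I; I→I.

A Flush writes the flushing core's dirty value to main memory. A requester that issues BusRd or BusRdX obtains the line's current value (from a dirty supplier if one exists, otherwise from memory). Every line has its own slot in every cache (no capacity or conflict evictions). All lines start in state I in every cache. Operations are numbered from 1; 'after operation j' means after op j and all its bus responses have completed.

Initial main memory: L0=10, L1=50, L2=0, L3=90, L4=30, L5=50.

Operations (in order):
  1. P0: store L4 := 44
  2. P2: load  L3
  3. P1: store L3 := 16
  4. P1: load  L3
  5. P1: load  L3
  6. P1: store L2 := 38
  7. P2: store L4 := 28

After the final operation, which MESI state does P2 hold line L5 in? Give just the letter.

state = I

1. P0: store L4 := 44  bus=[BusRdX]  L4: P0=M P1=I P2=I  mem[L4]=30
2. P2: load  L3  bus=[BusRd]  L3: P0=I P1=I P2=E  mem[L3]=90
3. P1: store L3 := 16  bus=[BusRdX]  L3: P0=I P1=M P2=I  mem[L3]=90
4. P1: load  L3  bus=[-]  L3: P0=I P1=M P2=I  mem[L3]=90
5. P1: load  L3  bus=[-]  L3: P0=I P1=M P2=I  mem[L3]=90
6. P1: store L2 := 38  bus=[BusRdX]  L2: P0=I P1=M P2=I  mem[L2]=0
7. P2: store L4 := 28  bus=[BusRdX,Flush]  L4: P0=I P1=I P2=M  mem[L4]=44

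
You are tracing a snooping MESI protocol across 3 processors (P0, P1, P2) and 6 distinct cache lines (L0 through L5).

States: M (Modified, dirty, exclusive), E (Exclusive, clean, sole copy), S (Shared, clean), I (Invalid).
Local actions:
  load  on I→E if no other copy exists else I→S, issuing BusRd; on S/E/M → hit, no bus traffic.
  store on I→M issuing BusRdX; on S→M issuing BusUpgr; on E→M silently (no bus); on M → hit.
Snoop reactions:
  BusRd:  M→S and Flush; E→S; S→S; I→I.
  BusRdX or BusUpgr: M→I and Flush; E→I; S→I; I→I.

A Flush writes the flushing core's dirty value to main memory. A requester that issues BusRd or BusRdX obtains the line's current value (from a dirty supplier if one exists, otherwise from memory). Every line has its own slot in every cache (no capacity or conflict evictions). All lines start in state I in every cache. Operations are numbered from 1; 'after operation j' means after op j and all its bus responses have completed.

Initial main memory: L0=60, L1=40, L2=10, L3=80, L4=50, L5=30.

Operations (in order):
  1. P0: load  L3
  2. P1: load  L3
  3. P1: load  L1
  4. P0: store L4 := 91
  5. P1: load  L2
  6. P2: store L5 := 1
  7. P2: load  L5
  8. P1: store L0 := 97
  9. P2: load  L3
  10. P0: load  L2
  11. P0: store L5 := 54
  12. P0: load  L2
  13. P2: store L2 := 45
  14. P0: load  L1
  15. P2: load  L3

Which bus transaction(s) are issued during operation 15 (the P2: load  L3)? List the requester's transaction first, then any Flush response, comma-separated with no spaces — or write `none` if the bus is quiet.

bus = none

[1] P0: load  L3 | P0:E(80), P1:I, P2:I | bus: BusRd
[2] P1: load  L3 | P0:S(80), P1:S(80), P2:I | bus: BusRd
[3] P1: load  L1 | P0:I, P1:E(40), P2:I | bus: BusRd
[4] P0: store L4 := 91 | P0:M(91), P1:I, P2:I | bus: BusRdX
[5] P1: load  L2 | P0:I, P1:E(10), P2:I | bus: BusRd
[6] P2: store L5 := 1 | P0:I, P1:I, P2:M(1) | bus: BusRdX
[7] P2: load  L5 | P0:I, P1:I, P2:M(1) | bus: none
[8] P1: store L0 := 97 | P0:I, P1:M(97), P2:I | bus: BusRdX
[9] P2: load  L3 | P0:S(80), P1:S(80), P2:S(80) | bus: BusRd
[10] P0: load  L2 | P0:S(10), P1:S(10), P2:I | bus: BusRd
[11] P0: store L5 := 54 | P0:M(54), P1:I, P2:I | bus: BusRdX,Flush
[12] P0: load  L2 | P0:S(10), P1:S(10), P2:I | bus: none
[13] P2: store L2 := 45 | P0:I, P1:I, P2:M(45) | bus: BusRdX
[14] P0: load  L1 | P0:S(40), P1:S(40), P2:I | bus: BusRd
[15] P2: load  L3 | P0:S(80), P1:S(80), P2:S(80) | bus: none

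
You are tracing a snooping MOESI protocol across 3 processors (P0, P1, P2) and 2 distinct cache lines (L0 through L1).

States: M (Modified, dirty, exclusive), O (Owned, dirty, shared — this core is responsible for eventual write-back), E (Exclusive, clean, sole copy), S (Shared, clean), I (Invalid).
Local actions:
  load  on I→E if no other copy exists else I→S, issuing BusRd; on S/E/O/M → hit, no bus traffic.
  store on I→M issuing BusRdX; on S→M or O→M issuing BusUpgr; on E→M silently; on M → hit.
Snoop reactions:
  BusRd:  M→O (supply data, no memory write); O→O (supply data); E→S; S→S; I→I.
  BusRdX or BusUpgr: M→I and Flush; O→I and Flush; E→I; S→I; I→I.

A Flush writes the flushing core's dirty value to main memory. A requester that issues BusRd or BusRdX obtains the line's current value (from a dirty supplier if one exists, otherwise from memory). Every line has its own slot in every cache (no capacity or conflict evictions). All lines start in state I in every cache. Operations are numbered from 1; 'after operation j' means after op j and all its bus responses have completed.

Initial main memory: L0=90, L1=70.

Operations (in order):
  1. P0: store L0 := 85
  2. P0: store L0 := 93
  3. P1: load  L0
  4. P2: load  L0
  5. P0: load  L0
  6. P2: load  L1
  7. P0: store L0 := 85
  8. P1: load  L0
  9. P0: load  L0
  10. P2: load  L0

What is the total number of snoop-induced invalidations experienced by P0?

step 1: P0: store L0 := 85  ⟶  MII  (L0)  txn=BusRdX  M[L0]=90
step 2: P0: store L0 := 93  ⟶  MII  (L0)  txn=∅  M[L0]=90
step 3: P1: load  L0  ⟶  OSI  (L0)  txn=BusRd  M[L0]=90
step 4: P2: load  L0  ⟶  OSS  (L0)  txn=BusRd  M[L0]=90
step 5: P0: load  L0  ⟶  OSS  (L0)  txn=∅  M[L0]=90
step 6: P2: load  L1  ⟶  IIE  (L1)  txn=BusRd  M[L1]=70
step 7: P0: store L0 := 85  ⟶  MII  (L0)  txn=BusUpgr  M[L0]=90
step 8: P1: load  L0  ⟶  OSI  (L0)  txn=BusRd  M[L0]=90
step 9: P0: load  L0  ⟶  OSI  (L0)  txn=∅  M[L0]=90
step 10: P2: load  L0  ⟶  OSS  (L0)  txn=BusRd  M[L0]=90

invalidations = 0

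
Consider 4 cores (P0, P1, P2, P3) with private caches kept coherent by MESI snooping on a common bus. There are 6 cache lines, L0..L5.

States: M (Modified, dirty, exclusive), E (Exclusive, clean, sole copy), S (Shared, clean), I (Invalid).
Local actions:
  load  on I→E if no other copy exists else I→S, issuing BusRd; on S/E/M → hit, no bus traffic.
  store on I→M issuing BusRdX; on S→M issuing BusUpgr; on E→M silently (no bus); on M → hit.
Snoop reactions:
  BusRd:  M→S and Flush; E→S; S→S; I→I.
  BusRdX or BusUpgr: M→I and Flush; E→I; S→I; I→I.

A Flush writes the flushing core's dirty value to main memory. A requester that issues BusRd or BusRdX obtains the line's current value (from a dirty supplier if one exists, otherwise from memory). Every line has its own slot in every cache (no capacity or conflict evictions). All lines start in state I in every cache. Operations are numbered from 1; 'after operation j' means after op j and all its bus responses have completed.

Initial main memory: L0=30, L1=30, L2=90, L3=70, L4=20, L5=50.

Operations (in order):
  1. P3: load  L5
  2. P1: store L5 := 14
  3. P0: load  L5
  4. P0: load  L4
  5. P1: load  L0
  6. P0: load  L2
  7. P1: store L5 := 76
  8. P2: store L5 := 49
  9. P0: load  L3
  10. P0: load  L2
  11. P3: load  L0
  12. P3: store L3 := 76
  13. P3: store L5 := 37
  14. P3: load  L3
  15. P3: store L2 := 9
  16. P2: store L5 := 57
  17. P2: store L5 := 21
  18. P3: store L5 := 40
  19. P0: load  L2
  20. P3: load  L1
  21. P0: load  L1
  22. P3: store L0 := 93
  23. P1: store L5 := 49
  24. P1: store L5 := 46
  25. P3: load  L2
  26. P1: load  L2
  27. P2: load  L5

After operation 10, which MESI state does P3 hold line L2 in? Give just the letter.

state = I

1. P3: load  L5  bus=[BusRd]  L5: P0=I P1=I P2=I P3=E  mem[L5]=50
2. P1: store L5 := 14  bus=[BusRdX]  L5: P0=I P1=M P2=I P3=I  mem[L5]=50
3. P0: load  L5  bus=[BusRd,Flush]  L5: P0=S P1=S P2=I P3=I  mem[L5]=14
4. P0: load  L4  bus=[BusRd]  L4: P0=E P1=I P2=I P3=I  mem[L4]=20
5. P1: load  L0  bus=[BusRd]  L0: P0=I P1=E P2=I P3=I  mem[L0]=30
6. P0: load  L2  bus=[BusRd]  L2: P0=E P1=I P2=I P3=I  mem[L2]=90
7. P1: store L5 := 76  bus=[BusUpgr]  L5: P0=I P1=M P2=I P3=I  mem[L5]=14
8. P2: store L5 := 49  bus=[BusRdX,Flush]  L5: P0=I P1=I P2=M P3=I  mem[L5]=76
9. P0: load  L3  bus=[BusRd]  L3: P0=E P1=I P2=I P3=I  mem[L3]=70
10. P0: load  L2  bus=[-]  L2: P0=E P1=I P2=I P3=I  mem[L2]=90
11. P3: load  L0  bus=[BusRd]  L0: P0=I P1=S P2=I P3=S  mem[L0]=30
12. P3: store L3 := 76  bus=[BusRdX]  L3: P0=I P1=I P2=I P3=M  mem[L3]=70
13. P3: store L5 := 37  bus=[BusRdX,Flush]  L5: P0=I P1=I P2=I P3=M  mem[L5]=49
14. P3: load  L3  bus=[-]  L3: P0=I P1=I P2=I P3=M  mem[L3]=70
15. P3: store L2 := 9  bus=[BusRdX]  L2: P0=I P1=I P2=I P3=M  mem[L2]=90
16. P2: store L5 := 57  bus=[BusRdX,Flush]  L5: P0=I P1=I P2=M P3=I  mem[L5]=37
17. P2: store L5 := 21  bus=[-]  L5: P0=I P1=I P2=M P3=I  mem[L5]=37
18. P3: store L5 := 40  bus=[BusRdX,Flush]  L5: P0=I P1=I P2=I P3=M  mem[L5]=21
19. P0: load  L2  bus=[BusRd,Flush]  L2: P0=S P1=I P2=I P3=S  mem[L2]=9
20. P3: load  L1  bus=[BusRd]  L1: P0=I P1=I P2=I P3=E  mem[L1]=30
21. P0: load  L1  bus=[BusRd]  L1: P0=S P1=I P2=I P3=S  mem[L1]=30
22. P3: store L0 := 93  bus=[BusUpgr]  L0: P0=I P1=I P2=I P3=M  mem[L0]=30
23. P1: store L5 := 49  bus=[BusRdX,Flush]  L5: P0=I P1=M P2=I P3=I  mem[L5]=40
24. P1: store L5 := 46  bus=[-]  L5: P0=I P1=M P2=I P3=I  mem[L5]=40
25. P3: load  L2  bus=[-]  L2: P0=S P1=I P2=I P3=S  mem[L2]=9
26. P1: load  L2  bus=[BusRd]  L2: P0=S P1=S P2=I P3=S  mem[L2]=9
27. P2: load  L5  bus=[BusRd,Flush]  L5: P0=I P1=S P2=S P3=I  mem[L5]=46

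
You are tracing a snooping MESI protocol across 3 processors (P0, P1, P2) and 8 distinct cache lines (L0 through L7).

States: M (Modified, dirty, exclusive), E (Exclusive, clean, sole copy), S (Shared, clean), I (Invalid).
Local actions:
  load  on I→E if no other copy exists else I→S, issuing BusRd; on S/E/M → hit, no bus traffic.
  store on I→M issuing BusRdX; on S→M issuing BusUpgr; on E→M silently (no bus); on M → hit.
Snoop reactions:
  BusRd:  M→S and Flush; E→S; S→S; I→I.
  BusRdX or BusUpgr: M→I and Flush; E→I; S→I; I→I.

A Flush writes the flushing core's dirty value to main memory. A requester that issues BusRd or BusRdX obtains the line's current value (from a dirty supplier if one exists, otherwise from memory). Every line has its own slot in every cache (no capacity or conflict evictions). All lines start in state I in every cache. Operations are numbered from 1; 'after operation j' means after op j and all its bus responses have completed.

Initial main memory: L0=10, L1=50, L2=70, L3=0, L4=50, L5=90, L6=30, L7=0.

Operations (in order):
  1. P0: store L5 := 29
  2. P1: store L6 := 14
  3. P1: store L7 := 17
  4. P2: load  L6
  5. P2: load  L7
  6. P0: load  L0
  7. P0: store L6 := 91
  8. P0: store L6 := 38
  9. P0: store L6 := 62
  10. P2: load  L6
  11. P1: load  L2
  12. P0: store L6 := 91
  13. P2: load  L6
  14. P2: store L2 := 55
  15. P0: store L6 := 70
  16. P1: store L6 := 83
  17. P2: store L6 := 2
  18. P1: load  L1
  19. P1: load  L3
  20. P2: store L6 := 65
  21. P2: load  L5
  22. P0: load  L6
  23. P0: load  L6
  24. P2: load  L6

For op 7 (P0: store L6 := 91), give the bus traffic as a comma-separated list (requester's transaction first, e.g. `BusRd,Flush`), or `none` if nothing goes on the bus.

bus = BusRdX

step 1: P0: store L5 := 29  ⟶  MII  (L5)  txn=BusRdX  M[L5]=90
step 2: P1: store L6 := 14  ⟶  IMI  (L6)  txn=BusRdX  M[L6]=30
step 3: P1: store L7 := 17  ⟶  IMI  (L7)  txn=BusRdX  M[L7]=0
step 4: P2: load  L6  ⟶  ISS  (L6)  txn=BusRd+Flush  M[L6]=14
step 5: P2: load  L7  ⟶  ISS  (L7)  txn=BusRd+Flush  M[L7]=17
step 6: P0: load  L0  ⟶  EII  (L0)  txn=BusRd  M[L0]=10
step 7: P0: store L6 := 91  ⟶  MII  (L6)  txn=BusRdX  M[L6]=14
step 8: P0: store L6 := 38  ⟶  MII  (L6)  txn=∅  M[L6]=14
step 9: P0: store L6 := 62  ⟶  MII  (L6)  txn=∅  M[L6]=14
step 10: P2: load  L6  ⟶  SIS  (L6)  txn=BusRd+Flush  M[L6]=62
step 11: P1: load  L2  ⟶  IEI  (L2)  txn=BusRd  M[L2]=70
step 12: P0: store L6 := 91  ⟶  MII  (L6)  txn=BusUpgr  M[L6]=62
step 13: P2: load  L6  ⟶  SIS  (L6)  txn=BusRd+Flush  M[L6]=91
step 14: P2: store L2 := 55  ⟶  IIM  (L2)  txn=BusRdX  M[L2]=70
step 15: P0: store L6 := 70  ⟶  MII  (L6)  txn=BusUpgr  M[L6]=91
step 16: P1: store L6 := 83  ⟶  IMI  (L6)  txn=BusRdX+Flush  M[L6]=70
step 17: P2: store L6 := 2  ⟶  IIM  (L6)  txn=BusRdX+Flush  M[L6]=83
step 18: P1: load  L1  ⟶  IEI  (L1)  txn=BusRd  M[L1]=50
step 19: P1: load  L3  ⟶  IEI  (L3)  txn=BusRd  M[L3]=0
step 20: P2: store L6 := 65  ⟶  IIM  (L6)  txn=∅  M[L6]=83
step 21: P2: load  L5  ⟶  SIS  (L5)  txn=BusRd+Flush  M[L5]=29
step 22: P0: load  L6  ⟶  SIS  (L6)  txn=BusRd+Flush  M[L6]=65
step 23: P0: load  L6  ⟶  SIS  (L6)  txn=∅  M[L6]=65
step 24: P2: load  L6  ⟶  SIS  (L6)  txn=∅  M[L6]=65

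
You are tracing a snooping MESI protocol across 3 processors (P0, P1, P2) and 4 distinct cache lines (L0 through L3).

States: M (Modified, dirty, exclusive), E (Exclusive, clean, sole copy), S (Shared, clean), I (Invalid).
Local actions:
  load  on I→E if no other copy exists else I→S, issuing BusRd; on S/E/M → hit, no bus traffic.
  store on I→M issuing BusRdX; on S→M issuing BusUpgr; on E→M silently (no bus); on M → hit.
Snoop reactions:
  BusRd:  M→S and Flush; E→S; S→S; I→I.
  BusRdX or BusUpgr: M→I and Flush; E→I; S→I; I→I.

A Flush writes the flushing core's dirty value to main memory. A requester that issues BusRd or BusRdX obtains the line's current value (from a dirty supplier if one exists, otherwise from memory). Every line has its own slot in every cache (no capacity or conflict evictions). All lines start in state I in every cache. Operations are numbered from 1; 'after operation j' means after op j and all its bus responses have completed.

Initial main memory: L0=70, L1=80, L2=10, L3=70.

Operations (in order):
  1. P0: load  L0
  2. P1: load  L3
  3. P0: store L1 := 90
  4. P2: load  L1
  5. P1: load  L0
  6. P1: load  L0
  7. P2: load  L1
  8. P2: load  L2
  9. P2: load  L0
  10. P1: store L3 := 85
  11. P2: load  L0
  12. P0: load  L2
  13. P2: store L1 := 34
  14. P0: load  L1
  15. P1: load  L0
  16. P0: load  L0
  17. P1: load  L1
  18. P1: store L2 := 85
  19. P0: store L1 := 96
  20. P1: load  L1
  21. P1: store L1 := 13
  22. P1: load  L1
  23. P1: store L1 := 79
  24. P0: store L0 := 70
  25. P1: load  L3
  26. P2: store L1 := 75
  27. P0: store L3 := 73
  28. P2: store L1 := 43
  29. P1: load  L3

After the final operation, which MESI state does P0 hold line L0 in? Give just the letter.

state = M

[1] P0: load  L0 | P0:E(70), P1:I, P2:I | bus: BusRd
[2] P1: load  L3 | P0:I, P1:E(70), P2:I | bus: BusRd
[3] P0: store L1 := 90 | P0:M(90), P1:I, P2:I | bus: BusRdX
[4] P2: load  L1 | P0:S(90), P1:I, P2:S(90) | bus: BusRd,Flush
[5] P1: load  L0 | P0:S(70), P1:S(70), P2:I | bus: BusRd
[6] P1: load  L0 | P0:S(70), P1:S(70), P2:I | bus: none
[7] P2: load  L1 | P0:S(90), P1:I, P2:S(90) | bus: none
[8] P2: load  L2 | P0:I, P1:I, P2:E(10) | bus: BusRd
[9] P2: load  L0 | P0:S(70), P1:S(70), P2:S(70) | bus: BusRd
[10] P1: store L3 := 85 | P0:I, P1:M(85), P2:I | bus: none
[11] P2: load  L0 | P0:S(70), P1:S(70), P2:S(70) | bus: none
[12] P0: load  L2 | P0:S(10), P1:I, P2:S(10) | bus: BusRd
[13] P2: store L1 := 34 | P0:I, P1:I, P2:M(34) | bus: BusUpgr
[14] P0: load  L1 | P0:S(34), P1:I, P2:S(34) | bus: BusRd,Flush
[15] P1: load  L0 | P0:S(70), P1:S(70), P2:S(70) | bus: none
[16] P0: load  L0 | P0:S(70), P1:S(70), P2:S(70) | bus: none
[17] P1: load  L1 | P0:S(34), P1:S(34), P2:S(34) | bus: BusRd
[18] P1: store L2 := 85 | P0:I, P1:M(85), P2:I | bus: BusRdX
[19] P0: store L1 := 96 | P0:M(96), P1:I, P2:I | bus: BusUpgr
[20] P1: load  L1 | P0:S(96), P1:S(96), P2:I | bus: BusRd,Flush
[21] P1: store L1 := 13 | P0:I, P1:M(13), P2:I | bus: BusUpgr
[22] P1: load  L1 | P0:I, P1:M(13), P2:I | bus: none
[23] P1: store L1 := 79 | P0:I, P1:M(79), P2:I | bus: none
[24] P0: store L0 := 70 | P0:M(70), P1:I, P2:I | bus: BusUpgr
[25] P1: load  L3 | P0:I, P1:M(85), P2:I | bus: none
[26] P2: store L1 := 75 | P0:I, P1:I, P2:M(75) | bus: BusRdX,Flush
[27] P0: store L3 := 73 | P0:M(73), P1:I, P2:I | bus: BusRdX,Flush
[28] P2: store L1 := 43 | P0:I, P1:I, P2:M(43) | bus: none
[29] P1: load  L3 | P0:S(73), P1:S(73), P2:I | bus: BusRd,Flush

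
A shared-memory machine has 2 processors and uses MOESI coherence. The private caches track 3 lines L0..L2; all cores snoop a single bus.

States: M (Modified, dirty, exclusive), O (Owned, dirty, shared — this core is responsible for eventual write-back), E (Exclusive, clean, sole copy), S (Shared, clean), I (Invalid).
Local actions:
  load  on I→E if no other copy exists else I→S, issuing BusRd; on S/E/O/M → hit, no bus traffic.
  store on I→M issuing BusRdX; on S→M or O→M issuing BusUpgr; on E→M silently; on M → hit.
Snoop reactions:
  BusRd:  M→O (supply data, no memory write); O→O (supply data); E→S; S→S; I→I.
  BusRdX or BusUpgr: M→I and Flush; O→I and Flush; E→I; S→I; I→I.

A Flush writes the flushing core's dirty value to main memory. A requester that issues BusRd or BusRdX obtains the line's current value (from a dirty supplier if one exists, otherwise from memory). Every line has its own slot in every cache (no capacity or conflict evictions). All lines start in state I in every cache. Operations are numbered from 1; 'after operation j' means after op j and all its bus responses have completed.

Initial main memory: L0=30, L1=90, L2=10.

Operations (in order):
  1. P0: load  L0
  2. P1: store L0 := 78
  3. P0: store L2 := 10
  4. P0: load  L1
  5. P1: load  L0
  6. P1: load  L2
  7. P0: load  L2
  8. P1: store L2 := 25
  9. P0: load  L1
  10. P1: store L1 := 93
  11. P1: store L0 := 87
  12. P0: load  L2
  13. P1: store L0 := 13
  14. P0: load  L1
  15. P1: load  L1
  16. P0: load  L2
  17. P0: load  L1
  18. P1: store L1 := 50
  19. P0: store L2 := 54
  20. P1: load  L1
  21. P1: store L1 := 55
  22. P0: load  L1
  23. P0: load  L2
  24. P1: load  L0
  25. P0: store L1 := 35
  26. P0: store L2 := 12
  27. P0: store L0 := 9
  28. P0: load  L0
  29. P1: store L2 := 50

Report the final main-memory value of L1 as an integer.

memory[L1] = 55

1. P0: load  L0  bus=[BusRd]  L0: P0=E P1=I  mem[L0]=30
2. P1: store L0 := 78  bus=[BusRdX]  L0: P0=I P1=M  mem[L0]=30
3. P0: store L2 := 10  bus=[BusRdX]  L2: P0=M P1=I  mem[L2]=10
4. P0: load  L1  bus=[BusRd]  L1: P0=E P1=I  mem[L1]=90
5. P1: load  L0  bus=[-]  L0: P0=I P1=M  mem[L0]=30
6. P1: load  L2  bus=[BusRd]  L2: P0=O P1=S  mem[L2]=10
7. P0: load  L2  bus=[-]  L2: P0=O P1=S  mem[L2]=10
8. P1: store L2 := 25  bus=[BusUpgr,Flush]  L2: P0=I P1=M  mem[L2]=10
9. P0: load  L1  bus=[-]  L1: P0=E P1=I  mem[L1]=90
10. P1: store L1 := 93  bus=[BusRdX]  L1: P0=I P1=M  mem[L1]=90
11. P1: store L0 := 87  bus=[-]  L0: P0=I P1=M  mem[L0]=30
12. P0: load  L2  bus=[BusRd]  L2: P0=S P1=O  mem[L2]=10
13. P1: store L0 := 13  bus=[-]  L0: P0=I P1=M  mem[L0]=30
14. P0: load  L1  bus=[BusRd]  L1: P0=S P1=O  mem[L1]=90
15. P1: load  L1  bus=[-]  L1: P0=S P1=O  mem[L1]=90
16. P0: load  L2  bus=[-]  L2: P0=S P1=O  mem[L2]=10
17. P0: load  L1  bus=[-]  L1: P0=S P1=O  mem[L1]=90
18. P1: store L1 := 50  bus=[BusUpgr]  L1: P0=I P1=M  mem[L1]=90
19. P0: store L2 := 54  bus=[BusUpgr,Flush]  L2: P0=M P1=I  mem[L2]=25
20. P1: load  L1  bus=[-]  L1: P0=I P1=M  mem[L1]=90
21. P1: store L1 := 55  bus=[-]  L1: P0=I P1=M  mem[L1]=90
22. P0: load  L1  bus=[BusRd]  L1: P0=S P1=O  mem[L1]=90
23. P0: load  L2  bus=[-]  L2: P0=M P1=I  mem[L2]=25
24. P1: load  L0  bus=[-]  L0: P0=I P1=M  mem[L0]=30
25. P0: store L1 := 35  bus=[BusUpgr,Flush]  L1: P0=M P1=I  mem[L1]=55
26. P0: store L2 := 12  bus=[-]  L2: P0=M P1=I  mem[L2]=25
27. P0: store L0 := 9  bus=[BusRdX,Flush]  L0: P0=M P1=I  mem[L0]=13
28. P0: load  L0  bus=[-]  L0: P0=M P1=I  mem[L0]=13
29. P1: store L2 := 50  bus=[BusRdX,Flush]  L2: P0=I P1=M  mem[L2]=12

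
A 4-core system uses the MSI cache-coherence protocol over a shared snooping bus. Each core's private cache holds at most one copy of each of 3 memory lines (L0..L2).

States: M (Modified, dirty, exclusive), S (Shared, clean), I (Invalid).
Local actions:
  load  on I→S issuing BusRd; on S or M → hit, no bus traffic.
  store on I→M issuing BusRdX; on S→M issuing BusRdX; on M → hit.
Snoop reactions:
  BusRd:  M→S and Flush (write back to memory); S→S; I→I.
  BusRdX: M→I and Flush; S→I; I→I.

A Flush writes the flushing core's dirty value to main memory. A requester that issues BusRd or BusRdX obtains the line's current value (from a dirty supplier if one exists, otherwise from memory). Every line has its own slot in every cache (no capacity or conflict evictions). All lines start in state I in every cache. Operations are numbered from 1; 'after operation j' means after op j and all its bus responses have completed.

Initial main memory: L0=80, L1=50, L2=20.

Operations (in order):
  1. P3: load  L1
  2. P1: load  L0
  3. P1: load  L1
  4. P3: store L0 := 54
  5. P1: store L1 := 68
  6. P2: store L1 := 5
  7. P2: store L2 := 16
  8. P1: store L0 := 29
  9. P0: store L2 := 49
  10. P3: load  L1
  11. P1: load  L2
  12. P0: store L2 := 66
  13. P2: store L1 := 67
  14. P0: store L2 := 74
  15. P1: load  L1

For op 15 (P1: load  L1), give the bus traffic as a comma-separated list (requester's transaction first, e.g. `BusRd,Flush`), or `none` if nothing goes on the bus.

bus = BusRd,Flush

1. P3: load  L1  bus=[BusRd]  L1: P0=I P1=I P2=I P3=S  mem[L1]=50
2. P1: load  L0  bus=[BusRd]  L0: P0=I P1=S P2=I P3=I  mem[L0]=80
3. P1: load  L1  bus=[BusRd]  L1: P0=I P1=S P2=I P3=S  mem[L1]=50
4. P3: store L0 := 54  bus=[BusRdX]  L0: P0=I P1=I P2=I P3=M  mem[L0]=80
5. P1: store L1 := 68  bus=[BusRdX]  L1: P0=I P1=M P2=I P3=I  mem[L1]=50
6. P2: store L1 := 5  bus=[BusRdX,Flush]  L1: P0=I P1=I P2=M P3=I  mem[L1]=68
7. P2: store L2 := 16  bus=[BusRdX]  L2: P0=I P1=I P2=M P3=I  mem[L2]=20
8. P1: store L0 := 29  bus=[BusRdX,Flush]  L0: P0=I P1=M P2=I P3=I  mem[L0]=54
9. P0: store L2 := 49  bus=[BusRdX,Flush]  L2: P0=M P1=I P2=I P3=I  mem[L2]=16
10. P3: load  L1  bus=[BusRd,Flush]  L1: P0=I P1=I P2=S P3=S  mem[L1]=5
11. P1: load  L2  bus=[BusRd,Flush]  L2: P0=S P1=S P2=I P3=I  mem[L2]=49
12. P0: store L2 := 66  bus=[BusRdX]  L2: P0=M P1=I P2=I P3=I  mem[L2]=49
13. P2: store L1 := 67  bus=[BusRdX]  L1: P0=I P1=I P2=M P3=I  mem[L1]=5
14. P0: store L2 := 74  bus=[-]  L2: P0=M P1=I P2=I P3=I  mem[L2]=49
15. P1: load  L1  bus=[BusRd,Flush]  L1: P0=I P1=S P2=S P3=I  mem[L1]=67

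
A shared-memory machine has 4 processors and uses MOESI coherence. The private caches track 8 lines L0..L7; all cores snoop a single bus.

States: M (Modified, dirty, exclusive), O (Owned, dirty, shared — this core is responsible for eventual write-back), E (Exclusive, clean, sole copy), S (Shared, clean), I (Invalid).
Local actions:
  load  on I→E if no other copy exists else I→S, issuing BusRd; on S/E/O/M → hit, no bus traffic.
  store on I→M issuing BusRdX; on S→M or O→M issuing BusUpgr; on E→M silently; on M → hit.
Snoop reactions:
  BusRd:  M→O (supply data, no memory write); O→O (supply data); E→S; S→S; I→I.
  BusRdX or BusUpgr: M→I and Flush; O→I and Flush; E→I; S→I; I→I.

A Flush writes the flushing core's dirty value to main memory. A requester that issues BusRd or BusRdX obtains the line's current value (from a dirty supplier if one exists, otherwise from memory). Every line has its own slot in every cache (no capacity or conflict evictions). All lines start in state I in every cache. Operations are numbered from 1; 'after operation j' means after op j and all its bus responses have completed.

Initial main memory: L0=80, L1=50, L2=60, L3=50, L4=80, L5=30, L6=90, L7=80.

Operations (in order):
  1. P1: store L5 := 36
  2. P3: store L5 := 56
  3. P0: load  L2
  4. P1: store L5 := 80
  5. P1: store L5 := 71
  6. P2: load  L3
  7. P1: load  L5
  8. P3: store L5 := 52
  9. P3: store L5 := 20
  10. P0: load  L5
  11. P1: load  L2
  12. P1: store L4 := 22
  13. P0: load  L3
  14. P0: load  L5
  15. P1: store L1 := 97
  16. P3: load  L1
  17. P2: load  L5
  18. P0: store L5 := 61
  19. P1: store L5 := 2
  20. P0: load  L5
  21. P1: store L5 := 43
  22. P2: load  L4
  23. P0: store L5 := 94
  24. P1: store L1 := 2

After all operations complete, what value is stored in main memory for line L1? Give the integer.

memory[L1] = 50

step 1: P1: store L5 := 36  ⟶  IMII  (L5)  txn=BusRdX  M[L5]=30
step 2: P3: store L5 := 56  ⟶  IIIM  (L5)  txn=BusRdX+Flush  M[L5]=36
step 3: P0: load  L2  ⟶  EIII  (L2)  txn=BusRd  M[L2]=60
step 4: P1: store L5 := 80  ⟶  IMII  (L5)  txn=BusRdX+Flush  M[L5]=56
step 5: P1: store L5 := 71  ⟶  IMII  (L5)  txn=∅  M[L5]=56
step 6: P2: load  L3  ⟶  IIEI  (L3)  txn=BusRd  M[L3]=50
step 7: P1: load  L5  ⟶  IMII  (L5)  txn=∅  M[L5]=56
step 8: P3: store L5 := 52  ⟶  IIIM  (L5)  txn=BusRdX+Flush  M[L5]=71
step 9: P3: store L5 := 20  ⟶  IIIM  (L5)  txn=∅  M[L5]=71
step 10: P0: load  L5  ⟶  SIIO  (L5)  txn=BusRd  M[L5]=71
step 11: P1: load  L2  ⟶  SSII  (L2)  txn=BusRd  M[L2]=60
step 12: P1: store L4 := 22  ⟶  IMII  (L4)  txn=BusRdX  M[L4]=80
step 13: P0: load  L3  ⟶  SISI  (L3)  txn=BusRd  M[L3]=50
step 14: P0: load  L5  ⟶  SIIO  (L5)  txn=∅  M[L5]=71
step 15: P1: store L1 := 97  ⟶  IMII  (L1)  txn=BusRdX  M[L1]=50
step 16: P3: load  L1  ⟶  IOIS  (L1)  txn=BusRd  M[L1]=50
step 17: P2: load  L5  ⟶  SISO  (L5)  txn=BusRd  M[L5]=71
step 18: P0: store L5 := 61  ⟶  MIII  (L5)  txn=BusUpgr+Flush  M[L5]=20
step 19: P1: store L5 := 2  ⟶  IMII  (L5)  txn=BusRdX+Flush  M[L5]=61
step 20: P0: load  L5  ⟶  SOII  (L5)  txn=BusRd  M[L5]=61
step 21: P1: store L5 := 43  ⟶  IMII  (L5)  txn=BusUpgr  M[L5]=61
step 22: P2: load  L4  ⟶  IOSI  (L4)  txn=BusRd  M[L4]=80
step 23: P0: store L5 := 94  ⟶  MIII  (L5)  txn=BusRdX+Flush  M[L5]=43
step 24: P1: store L1 := 2  ⟶  IMII  (L1)  txn=BusUpgr  M[L1]=50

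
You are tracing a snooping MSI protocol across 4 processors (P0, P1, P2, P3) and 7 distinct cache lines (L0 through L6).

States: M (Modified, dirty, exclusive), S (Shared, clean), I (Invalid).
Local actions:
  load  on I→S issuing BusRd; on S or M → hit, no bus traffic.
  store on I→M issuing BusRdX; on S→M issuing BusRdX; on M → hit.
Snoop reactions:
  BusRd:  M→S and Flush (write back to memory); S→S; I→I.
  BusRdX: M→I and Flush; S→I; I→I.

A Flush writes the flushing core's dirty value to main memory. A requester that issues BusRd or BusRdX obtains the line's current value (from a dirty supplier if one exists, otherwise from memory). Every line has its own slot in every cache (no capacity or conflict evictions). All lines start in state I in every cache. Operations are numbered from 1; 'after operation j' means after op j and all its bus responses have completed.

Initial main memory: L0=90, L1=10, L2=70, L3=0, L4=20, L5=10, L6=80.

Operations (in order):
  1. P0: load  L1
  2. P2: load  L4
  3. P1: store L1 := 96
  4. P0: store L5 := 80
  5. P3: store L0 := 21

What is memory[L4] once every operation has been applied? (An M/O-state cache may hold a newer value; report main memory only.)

memory[L4] = 20

[1] P0: load  L1 | P0:S(10), P1:I, P2:I, P3:I | bus: BusRd
[2] P2: load  L4 | P0:I, P1:I, P2:S(20), P3:I | bus: BusRd
[3] P1: store L1 := 96 | P0:I, P1:M(96), P2:I, P3:I | bus: BusRdX
[4] P0: store L5 := 80 | P0:M(80), P1:I, P2:I, P3:I | bus: BusRdX
[5] P3: store L0 := 21 | P0:I, P1:I, P2:I, P3:M(21) | bus: BusRdX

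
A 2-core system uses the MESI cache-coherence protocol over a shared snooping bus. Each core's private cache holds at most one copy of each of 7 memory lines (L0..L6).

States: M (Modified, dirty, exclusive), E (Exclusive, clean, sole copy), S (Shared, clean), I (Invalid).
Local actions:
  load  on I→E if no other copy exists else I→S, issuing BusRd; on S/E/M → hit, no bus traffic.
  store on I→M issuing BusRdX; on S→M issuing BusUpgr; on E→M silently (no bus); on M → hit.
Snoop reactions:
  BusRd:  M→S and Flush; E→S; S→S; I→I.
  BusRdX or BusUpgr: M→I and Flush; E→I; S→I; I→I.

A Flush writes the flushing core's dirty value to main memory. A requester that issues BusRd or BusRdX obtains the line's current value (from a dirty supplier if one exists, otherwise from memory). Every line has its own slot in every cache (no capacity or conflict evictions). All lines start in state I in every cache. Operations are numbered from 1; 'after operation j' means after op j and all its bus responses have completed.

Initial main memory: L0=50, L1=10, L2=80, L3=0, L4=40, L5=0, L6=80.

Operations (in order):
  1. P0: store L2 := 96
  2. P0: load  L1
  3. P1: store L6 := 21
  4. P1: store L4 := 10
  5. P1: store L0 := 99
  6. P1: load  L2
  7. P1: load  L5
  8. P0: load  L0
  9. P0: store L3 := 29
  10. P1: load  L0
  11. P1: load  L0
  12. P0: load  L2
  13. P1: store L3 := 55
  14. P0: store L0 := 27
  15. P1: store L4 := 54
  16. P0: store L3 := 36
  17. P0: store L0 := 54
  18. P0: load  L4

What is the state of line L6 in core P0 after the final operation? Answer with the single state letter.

state = I

step 1: P0: store L2 := 96  ⟶  MI  (L2)  txn=BusRdX  M[L2]=80
step 2: P0: load  L1  ⟶  EI  (L1)  txn=BusRd  M[L1]=10
step 3: P1: store L6 := 21  ⟶  IM  (L6)  txn=BusRdX  M[L6]=80
step 4: P1: store L4 := 10  ⟶  IM  (L4)  txn=BusRdX  M[L4]=40
step 5: P1: store L0 := 99  ⟶  IM  (L0)  txn=BusRdX  M[L0]=50
step 6: P1: load  L2  ⟶  SS  (L2)  txn=BusRd+Flush  M[L2]=96
step 7: P1: load  L5  ⟶  IE  (L5)  txn=BusRd  M[L5]=0
step 8: P0: load  L0  ⟶  SS  (L0)  txn=BusRd+Flush  M[L0]=99
step 9: P0: store L3 := 29  ⟶  MI  (L3)  txn=BusRdX  M[L3]=0
step 10: P1: load  L0  ⟶  SS  (L0)  txn=∅  M[L0]=99
step 11: P1: load  L0  ⟶  SS  (L0)  txn=∅  M[L0]=99
step 12: P0: load  L2  ⟶  SS  (L2)  txn=∅  M[L2]=96
step 13: P1: store L3 := 55  ⟶  IM  (L3)  txn=BusRdX+Flush  M[L3]=29
step 14: P0: store L0 := 27  ⟶  MI  (L0)  txn=BusUpgr  M[L0]=99
step 15: P1: store L4 := 54  ⟶  IM  (L4)  txn=∅  M[L4]=40
step 16: P0: store L3 := 36  ⟶  MI  (L3)  txn=BusRdX+Flush  M[L3]=55
step 17: P0: store L0 := 54  ⟶  MI  (L0)  txn=∅  M[L0]=99
step 18: P0: load  L4  ⟶  SS  (L4)  txn=BusRd+Flush  M[L4]=54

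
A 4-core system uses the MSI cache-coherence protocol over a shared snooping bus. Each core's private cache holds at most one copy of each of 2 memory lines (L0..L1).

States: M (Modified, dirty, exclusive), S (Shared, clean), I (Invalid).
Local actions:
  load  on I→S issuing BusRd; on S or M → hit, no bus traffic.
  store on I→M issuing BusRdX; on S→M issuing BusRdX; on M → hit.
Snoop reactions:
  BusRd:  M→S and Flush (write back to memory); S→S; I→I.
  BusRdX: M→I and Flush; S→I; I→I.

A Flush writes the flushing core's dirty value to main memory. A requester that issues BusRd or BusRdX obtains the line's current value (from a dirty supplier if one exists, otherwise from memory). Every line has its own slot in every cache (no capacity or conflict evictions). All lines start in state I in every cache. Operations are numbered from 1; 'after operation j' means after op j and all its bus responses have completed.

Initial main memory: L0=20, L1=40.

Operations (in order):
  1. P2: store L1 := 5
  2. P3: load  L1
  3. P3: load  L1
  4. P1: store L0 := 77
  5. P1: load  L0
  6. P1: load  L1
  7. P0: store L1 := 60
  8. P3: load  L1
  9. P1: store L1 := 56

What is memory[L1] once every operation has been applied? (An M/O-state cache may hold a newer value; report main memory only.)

1. P2: store L1 := 5  bus=[BusRdX]  L1: P0=I P1=I P2=M P3=I  mem[L1]=40
2. P3: load  L1  bus=[BusRd,Flush]  L1: P0=I P1=I P2=S P3=S  mem[L1]=5
3. P3: load  L1  bus=[-]  L1: P0=I P1=I P2=S P3=S  mem[L1]=5
4. P1: store L0 := 77  bus=[BusRdX]  L0: P0=I P1=M P2=I P3=I  mem[L0]=20
5. P1: load  L0  bus=[-]  L0: P0=I P1=M P2=I P3=I  mem[L0]=20
6. P1: load  L1  bus=[BusRd]  L1: P0=I P1=S P2=S P3=S  mem[L1]=5
7. P0: store L1 := 60  bus=[BusRdX]  L1: P0=M P1=I P2=I P3=I  mem[L1]=5
8. P3: load  L1  bus=[BusRd,Flush]  L1: P0=S P1=I P2=I P3=S  mem[L1]=60
9. P1: store L1 := 56  bus=[BusRdX]  L1: P0=I P1=M P2=I P3=I  mem[L1]=60

memory[L1] = 60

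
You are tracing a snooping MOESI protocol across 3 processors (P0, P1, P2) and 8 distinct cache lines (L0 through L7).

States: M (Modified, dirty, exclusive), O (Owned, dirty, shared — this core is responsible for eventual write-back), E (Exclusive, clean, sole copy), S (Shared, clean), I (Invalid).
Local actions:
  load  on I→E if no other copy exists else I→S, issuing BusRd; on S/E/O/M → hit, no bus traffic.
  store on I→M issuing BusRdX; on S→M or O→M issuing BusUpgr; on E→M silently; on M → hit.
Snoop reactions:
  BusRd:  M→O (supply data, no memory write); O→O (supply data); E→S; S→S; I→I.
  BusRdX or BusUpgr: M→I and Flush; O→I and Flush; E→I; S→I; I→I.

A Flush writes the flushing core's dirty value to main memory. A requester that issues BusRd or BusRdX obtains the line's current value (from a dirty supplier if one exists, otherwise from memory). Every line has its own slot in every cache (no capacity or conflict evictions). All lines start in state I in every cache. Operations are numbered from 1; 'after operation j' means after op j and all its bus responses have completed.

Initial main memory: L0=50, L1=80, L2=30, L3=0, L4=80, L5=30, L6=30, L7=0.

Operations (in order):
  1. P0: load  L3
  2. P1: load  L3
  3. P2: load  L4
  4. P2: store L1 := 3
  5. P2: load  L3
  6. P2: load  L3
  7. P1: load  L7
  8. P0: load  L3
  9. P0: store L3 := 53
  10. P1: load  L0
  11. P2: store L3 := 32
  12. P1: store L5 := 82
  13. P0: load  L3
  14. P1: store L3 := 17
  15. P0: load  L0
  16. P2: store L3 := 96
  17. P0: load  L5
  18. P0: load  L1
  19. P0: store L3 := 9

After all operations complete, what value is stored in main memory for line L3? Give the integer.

  op1 P0: load  L3 → E/I/I on L3; bus BusRd; mem=0
  op2 P1: load  L3 → S/S/I on L3; bus BusRd; mem=0
  op3 P2: load  L4 → I/I/E on L4; bus BusRd; mem=80
  op4 P2: store L1 := 3 → I/I/M on L1; bus BusRdX; mem=80
  op5 P2: load  L3 → S/S/S on L3; bus BusRd; mem=0
  op6 P2: load  L3 → S/S/S on L3; bus (none); mem=0
  op7 P1: load  L7 → I/E/I on L7; bus BusRd; mem=0
  op8 P0: load  L3 → S/S/S on L3; bus (none); mem=0
  op9 P0: store L3 := 53 → M/I/I on L3; bus BusUpgr; mem=0
  op10 P1: load  L0 → I/E/I on L0; bus BusRd; mem=50
  op11 P2: store L3 := 32 → I/I/M on L3; bus BusRdX Flush; mem=53
  op12 P1: store L5 := 82 → I/M/I on L5; bus BusRdX; mem=30
  op13 P0: load  L3 → S/I/O on L3; bus BusRd; mem=53
  op14 P1: store L3 := 17 → I/M/I on L3; bus BusRdX Flush; mem=32
  op15 P0: load  L0 → S/S/I on L0; bus BusRd; mem=50
  op16 P2: store L3 := 96 → I/I/M on L3; bus BusRdX Flush; mem=17
  op17 P0: load  L5 → S/O/I on L5; bus BusRd; mem=30
  op18 P0: load  L1 → S/I/O on L1; bus BusRd; mem=80
  op19 P0: store L3 := 9 → M/I/I on L3; bus BusRdX Flush; mem=96

memory[L3] = 96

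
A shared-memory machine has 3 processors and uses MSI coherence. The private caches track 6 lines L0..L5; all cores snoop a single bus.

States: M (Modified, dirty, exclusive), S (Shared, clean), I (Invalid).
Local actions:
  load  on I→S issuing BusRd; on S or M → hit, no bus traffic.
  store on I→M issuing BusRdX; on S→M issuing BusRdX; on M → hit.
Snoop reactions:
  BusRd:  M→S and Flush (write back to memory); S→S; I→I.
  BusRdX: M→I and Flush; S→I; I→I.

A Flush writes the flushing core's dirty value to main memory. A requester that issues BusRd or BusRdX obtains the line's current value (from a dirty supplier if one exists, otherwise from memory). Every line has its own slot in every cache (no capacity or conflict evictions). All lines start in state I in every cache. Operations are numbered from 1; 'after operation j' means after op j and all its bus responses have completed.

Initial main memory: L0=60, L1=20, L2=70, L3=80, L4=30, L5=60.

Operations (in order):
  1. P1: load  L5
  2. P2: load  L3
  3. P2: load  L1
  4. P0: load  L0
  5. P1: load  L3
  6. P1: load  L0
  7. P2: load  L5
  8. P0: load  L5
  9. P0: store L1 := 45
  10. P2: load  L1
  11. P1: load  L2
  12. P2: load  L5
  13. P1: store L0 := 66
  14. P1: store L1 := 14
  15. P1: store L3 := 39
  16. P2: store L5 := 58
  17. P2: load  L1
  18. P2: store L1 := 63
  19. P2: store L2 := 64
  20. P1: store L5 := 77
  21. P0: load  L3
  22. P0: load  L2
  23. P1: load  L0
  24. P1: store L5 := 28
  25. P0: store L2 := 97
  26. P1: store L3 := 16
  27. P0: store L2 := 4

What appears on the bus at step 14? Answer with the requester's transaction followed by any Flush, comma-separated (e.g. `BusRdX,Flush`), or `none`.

1. P1: load  L5  bus=[BusRd]  L5: P0=I P1=S P2=I  mem[L5]=60
2. P2: load  L3  bus=[BusRd]  L3: P0=I P1=I P2=S  mem[L3]=80
3. P2: load  L1  bus=[BusRd]  L1: P0=I P1=I P2=S  mem[L1]=20
4. P0: load  L0  bus=[BusRd]  L0: P0=S P1=I P2=I  mem[L0]=60
5. P1: load  L3  bus=[BusRd]  L3: P0=I P1=S P2=S  mem[L3]=80
6. P1: load  L0  bus=[BusRd]  L0: P0=S P1=S P2=I  mem[L0]=60
7. P2: load  L5  bus=[BusRd]  L5: P0=I P1=S P2=S  mem[L5]=60
8. P0: load  L5  bus=[BusRd]  L5: P0=S P1=S P2=S  mem[L5]=60
9. P0: store L1 := 45  bus=[BusRdX]  L1: P0=M P1=I P2=I  mem[L1]=20
10. P2: load  L1  bus=[BusRd,Flush]  L1: P0=S P1=I P2=S  mem[L1]=45
11. P1: load  L2  bus=[BusRd]  L2: P0=I P1=S P2=I  mem[L2]=70
12. P2: load  L5  bus=[-]  L5: P0=S P1=S P2=S  mem[L5]=60
13. P1: store L0 := 66  bus=[BusRdX]  L0: P0=I P1=M P2=I  mem[L0]=60
14. P1: store L1 := 14  bus=[BusRdX]  L1: P0=I P1=M P2=I  mem[L1]=45
15. P1: store L3 := 39  bus=[BusRdX]  L3: P0=I P1=M P2=I  mem[L3]=80
16. P2: store L5 := 58  bus=[BusRdX]  L5: P0=I P1=I P2=M  mem[L5]=60
17. P2: load  L1  bus=[BusRd,Flush]  L1: P0=I P1=S P2=S  mem[L1]=14
18. P2: store L1 := 63  bus=[BusRdX]  L1: P0=I P1=I P2=M  mem[L1]=14
19. P2: store L2 := 64  bus=[BusRdX]  L2: P0=I P1=I P2=M  mem[L2]=70
20. P1: store L5 := 77  bus=[BusRdX,Flush]  L5: P0=I P1=M P2=I  mem[L5]=58
21. P0: load  L3  bus=[BusRd,Flush]  L3: P0=S P1=S P2=I  mem[L3]=39
22. P0: load  L2  bus=[BusRd,Flush]  L2: P0=S P1=I P2=S  mem[L2]=64
23. P1: load  L0  bus=[-]  L0: P0=I P1=M P2=I  mem[L0]=60
24. P1: store L5 := 28  bus=[-]  L5: P0=I P1=M P2=I  mem[L5]=58
25. P0: store L2 := 97  bus=[BusRdX]  L2: P0=M P1=I P2=I  mem[L2]=64
26. P1: store L3 := 16  bus=[BusRdX]  L3: P0=I P1=M P2=I  mem[L3]=39
27. P0: store L2 := 4  bus=[-]  L2: P0=M P1=I P2=I  mem[L2]=64

bus = BusRdX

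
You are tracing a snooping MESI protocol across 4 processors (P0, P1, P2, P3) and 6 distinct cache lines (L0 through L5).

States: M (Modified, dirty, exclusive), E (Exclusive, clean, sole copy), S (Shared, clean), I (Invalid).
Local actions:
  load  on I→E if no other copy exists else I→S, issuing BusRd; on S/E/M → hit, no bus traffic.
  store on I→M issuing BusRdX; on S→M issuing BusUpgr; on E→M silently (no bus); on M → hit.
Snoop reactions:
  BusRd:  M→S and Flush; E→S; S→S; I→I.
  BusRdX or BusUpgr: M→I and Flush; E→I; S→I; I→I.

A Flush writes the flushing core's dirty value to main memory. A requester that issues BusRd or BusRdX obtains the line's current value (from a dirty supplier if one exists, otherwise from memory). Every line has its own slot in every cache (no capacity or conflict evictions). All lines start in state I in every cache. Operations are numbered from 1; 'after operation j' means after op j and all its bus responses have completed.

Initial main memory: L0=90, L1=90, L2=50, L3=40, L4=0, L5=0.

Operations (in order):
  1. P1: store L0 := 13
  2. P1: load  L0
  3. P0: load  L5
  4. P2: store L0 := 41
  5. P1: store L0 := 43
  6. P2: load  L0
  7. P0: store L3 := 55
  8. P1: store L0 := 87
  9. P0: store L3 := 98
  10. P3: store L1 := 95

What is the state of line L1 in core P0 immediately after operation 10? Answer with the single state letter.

step 1: P1: store L0 := 13  ⟶  IMII  (L0)  txn=BusRdX  M[L0]=90
step 2: P1: load  L0  ⟶  IMII  (L0)  txn=∅  M[L0]=90
step 3: P0: load  L5  ⟶  EIII  (L5)  txn=BusRd  M[L5]=0
step 4: P2: store L0 := 41  ⟶  IIMI  (L0)  txn=BusRdX+Flush  M[L0]=13
step 5: P1: store L0 := 43  ⟶  IMII  (L0)  txn=BusRdX+Flush  M[L0]=41
step 6: P2: load  L0  ⟶  ISSI  (L0)  txn=BusRd+Flush  M[L0]=43
step 7: P0: store L3 := 55  ⟶  MIII  (L3)  txn=BusRdX  M[L3]=40
step 8: P1: store L0 := 87  ⟶  IMII  (L0)  txn=BusUpgr  M[L0]=43
step 9: P0: store L3 := 98  ⟶  MIII  (L3)  txn=∅  M[L3]=40
step 10: P3: store L1 := 95  ⟶  IIIM  (L1)  txn=BusRdX  M[L1]=90

state = I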